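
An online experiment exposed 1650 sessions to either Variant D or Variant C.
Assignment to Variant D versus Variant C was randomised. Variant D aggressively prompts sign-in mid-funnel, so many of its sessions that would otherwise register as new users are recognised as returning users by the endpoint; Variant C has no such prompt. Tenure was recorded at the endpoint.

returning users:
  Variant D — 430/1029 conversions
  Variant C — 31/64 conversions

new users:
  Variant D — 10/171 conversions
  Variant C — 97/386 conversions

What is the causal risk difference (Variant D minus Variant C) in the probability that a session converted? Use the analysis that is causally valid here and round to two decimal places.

+0.08

The user tenure-specific comparison favours Variant C throughout, but the pooled figures favour Variant D. The question is whether to condition on user tenure.
Because the variant influences user tenure, user tenure is a post-treatment mediator, not a confounder. Stratifying on it would bias the estimate; the causal effect is the crude pooled difference.
The causal difference is the pooled difference: 0.367 − 0.284 = +0.082.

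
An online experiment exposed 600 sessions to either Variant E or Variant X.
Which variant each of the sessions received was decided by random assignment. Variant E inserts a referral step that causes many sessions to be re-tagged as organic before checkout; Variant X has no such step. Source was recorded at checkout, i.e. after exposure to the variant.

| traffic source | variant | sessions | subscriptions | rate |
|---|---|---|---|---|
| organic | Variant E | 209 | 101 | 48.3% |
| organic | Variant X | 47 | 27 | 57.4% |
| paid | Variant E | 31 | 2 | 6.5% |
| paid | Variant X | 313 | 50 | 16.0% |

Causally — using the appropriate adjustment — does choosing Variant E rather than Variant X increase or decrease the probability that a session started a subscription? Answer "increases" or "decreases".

increases

Variant X is higher inside every traffic source stratum but Variant E is higher in aggregate. Whether to stratify depends on how traffic source relates to the variant.
Traffic source here is a post-treatment variable shaped by the variant; conditioning on it would introduce bias rather than remove it. The overall comparison is the causal one.
Pooled: Variant E 42.9% vs Variant X 21.4%; Variant E is higher overall.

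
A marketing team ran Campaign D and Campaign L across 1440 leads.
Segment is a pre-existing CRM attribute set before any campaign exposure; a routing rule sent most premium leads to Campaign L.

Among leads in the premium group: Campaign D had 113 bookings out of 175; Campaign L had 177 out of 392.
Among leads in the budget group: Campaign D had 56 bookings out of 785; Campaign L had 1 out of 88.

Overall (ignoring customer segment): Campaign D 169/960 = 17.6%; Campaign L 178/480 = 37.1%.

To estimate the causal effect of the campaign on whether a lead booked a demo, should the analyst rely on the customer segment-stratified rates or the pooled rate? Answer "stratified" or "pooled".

The stratified and pooled comparisons disagree (Campaign D wins within each customer segment; Campaign L wins overall), so the answer turns on the causal role of customer segment.
Customer segment is set before the campaign has any effect — it is not caused by the campaign — and it independently drives the outcome. That makes it a confounder, so the causal comparison is within customer segment levels.
Within each level — premium: 64.6% vs 45.2%; budget: 7.1% vs 1.1% — Campaign D is higher every time.

stratified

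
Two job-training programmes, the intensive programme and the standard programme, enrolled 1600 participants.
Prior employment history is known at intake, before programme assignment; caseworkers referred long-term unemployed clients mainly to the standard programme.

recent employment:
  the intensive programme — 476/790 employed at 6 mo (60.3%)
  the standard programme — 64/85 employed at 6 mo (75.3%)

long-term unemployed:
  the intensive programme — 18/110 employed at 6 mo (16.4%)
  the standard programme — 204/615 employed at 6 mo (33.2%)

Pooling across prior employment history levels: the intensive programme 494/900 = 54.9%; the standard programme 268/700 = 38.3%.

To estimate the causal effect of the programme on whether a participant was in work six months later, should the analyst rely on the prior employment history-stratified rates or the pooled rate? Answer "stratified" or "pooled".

stratified

Within every prior employment history level the standard programme has the higher rate, yet pooled the intensive programme does — Simpson's reversal.
Nothing the programme does changes prior employment history; the imbalance is an allocation artefact. With prior employment history also predicting the outcome, the pooled figure is confounded, and the within-stratum comparison is the causal one.
Within each level — recent employment: 60.3% vs 75.3%; long-term unemployed: 16.4% vs 33.2% — the standard programme is higher every time.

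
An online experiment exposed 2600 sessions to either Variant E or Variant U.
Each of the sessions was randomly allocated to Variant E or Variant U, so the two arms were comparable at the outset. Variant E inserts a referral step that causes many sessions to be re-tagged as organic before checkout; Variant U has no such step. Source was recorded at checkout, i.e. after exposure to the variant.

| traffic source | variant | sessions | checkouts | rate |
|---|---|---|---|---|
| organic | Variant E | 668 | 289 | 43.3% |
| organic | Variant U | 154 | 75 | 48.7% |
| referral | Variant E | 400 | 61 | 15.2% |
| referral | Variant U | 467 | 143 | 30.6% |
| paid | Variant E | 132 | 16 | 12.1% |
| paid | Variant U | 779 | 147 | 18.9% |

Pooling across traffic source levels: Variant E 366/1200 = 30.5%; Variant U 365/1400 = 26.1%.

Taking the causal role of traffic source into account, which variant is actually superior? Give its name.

Variant E

Within every traffic source level Variant U has the higher rate, yet pooled Variant E does — Simpson's reversal.
Traffic source here is a post-treatment variable shaped by the variant; conditioning on it would introduce bias rather than remove it. The overall comparison is the causal one.
Pooled: Variant E 30.5% vs Variant U 26.1%; Variant E is higher overall.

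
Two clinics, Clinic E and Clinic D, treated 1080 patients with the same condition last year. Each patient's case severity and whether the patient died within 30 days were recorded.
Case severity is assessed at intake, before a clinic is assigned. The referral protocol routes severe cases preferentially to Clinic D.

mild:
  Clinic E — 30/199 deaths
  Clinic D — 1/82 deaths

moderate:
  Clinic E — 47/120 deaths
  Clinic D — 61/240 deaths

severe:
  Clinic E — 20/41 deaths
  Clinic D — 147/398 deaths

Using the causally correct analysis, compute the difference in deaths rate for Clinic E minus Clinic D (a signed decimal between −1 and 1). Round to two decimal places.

+0.13

Clinic D is lower inside every case severity stratum but Clinic E is lower in aggregate. Whether to stratify depends on how case severity relates to the clinic.
Case severity differs across clinics for reasons unrelated to any effect of the clinic itself, and it separately predicts the outcome — a classic confounder. We must compare within case severity levels.
Adjusting over the population distribution of case severity: 0.260·(0.151−0.012) + 0.333·(0.392−0.254) + 0.406·(0.488−0.369) = +0.130.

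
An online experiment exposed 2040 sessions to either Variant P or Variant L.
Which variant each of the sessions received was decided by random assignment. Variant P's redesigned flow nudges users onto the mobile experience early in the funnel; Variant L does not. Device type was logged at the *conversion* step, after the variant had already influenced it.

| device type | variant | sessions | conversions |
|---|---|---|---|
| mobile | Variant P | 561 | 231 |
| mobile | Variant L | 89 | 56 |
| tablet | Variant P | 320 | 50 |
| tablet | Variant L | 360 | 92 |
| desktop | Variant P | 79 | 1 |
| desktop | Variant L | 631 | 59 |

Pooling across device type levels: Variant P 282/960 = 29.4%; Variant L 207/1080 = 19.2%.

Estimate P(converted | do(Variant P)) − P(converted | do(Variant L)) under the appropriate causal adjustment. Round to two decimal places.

The distribution of device type is itself part of what the variant does — it is an intermediate outcome. Holding it fixed would remove that part of the effect; the total effect is the pooled difference.
The causal difference is the pooled difference: 0.294 − 0.192 = +0.102.

+0.10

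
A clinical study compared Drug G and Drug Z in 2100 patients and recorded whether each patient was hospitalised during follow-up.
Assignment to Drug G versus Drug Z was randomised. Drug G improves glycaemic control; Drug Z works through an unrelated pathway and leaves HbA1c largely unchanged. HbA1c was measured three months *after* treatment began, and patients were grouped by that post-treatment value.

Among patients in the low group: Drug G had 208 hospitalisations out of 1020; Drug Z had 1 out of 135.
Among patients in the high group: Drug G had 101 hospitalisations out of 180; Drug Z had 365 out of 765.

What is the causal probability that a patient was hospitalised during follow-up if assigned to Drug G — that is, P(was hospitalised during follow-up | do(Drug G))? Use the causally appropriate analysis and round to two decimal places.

0.26

Stratifying would compare drugs among patients the drugs themselves sorted into HbA1c groups — a form of selection on an intermediate. The unconditioned pooled rates give the total causal effect.
So P(outcome | do(Drug G)) is just the pooled rate for Drug G: 309/1200 = 0.258.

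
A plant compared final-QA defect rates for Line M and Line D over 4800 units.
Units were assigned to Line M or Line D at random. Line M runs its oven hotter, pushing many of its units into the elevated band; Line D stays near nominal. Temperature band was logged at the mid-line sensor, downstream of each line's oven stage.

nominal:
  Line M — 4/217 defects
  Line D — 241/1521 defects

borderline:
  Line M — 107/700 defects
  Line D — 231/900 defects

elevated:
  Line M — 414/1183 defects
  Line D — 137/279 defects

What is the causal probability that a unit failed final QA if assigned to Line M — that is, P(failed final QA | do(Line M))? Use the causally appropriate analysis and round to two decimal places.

Line M is lower inside every in-process temperature band stratum but Line D is lower in aggregate. Whether to stratify depends on how in-process temperature band relates to the line.
In-process temperature band here is a post-treatment variable shaped by the line; conditioning on it would introduce bias rather than remove it. The overall comparison is the causal one.
So P(outcome | do(Line M)) is just the pooled rate for Line M: 525/2100 = 0.250.

0.25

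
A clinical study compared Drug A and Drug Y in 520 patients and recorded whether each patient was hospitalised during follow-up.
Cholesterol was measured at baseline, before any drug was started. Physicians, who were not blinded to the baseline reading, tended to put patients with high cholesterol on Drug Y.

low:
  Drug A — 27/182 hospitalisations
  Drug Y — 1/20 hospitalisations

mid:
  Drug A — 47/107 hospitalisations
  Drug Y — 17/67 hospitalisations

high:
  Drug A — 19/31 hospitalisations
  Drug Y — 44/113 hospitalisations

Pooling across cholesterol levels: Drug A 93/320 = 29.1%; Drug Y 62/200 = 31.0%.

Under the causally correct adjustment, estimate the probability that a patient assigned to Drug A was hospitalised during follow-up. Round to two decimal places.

0.37

Cholesterol differs across drugs for reasons unrelated to any effect of the drug itself, and it separately predicts the outcome — a classic confounder. We must compare within cholesterol levels.
Standardising Drug A to the population cholesterol mix: 0.388·27/182 + 0.335·47/107 + 0.277·19/31 = 0.374.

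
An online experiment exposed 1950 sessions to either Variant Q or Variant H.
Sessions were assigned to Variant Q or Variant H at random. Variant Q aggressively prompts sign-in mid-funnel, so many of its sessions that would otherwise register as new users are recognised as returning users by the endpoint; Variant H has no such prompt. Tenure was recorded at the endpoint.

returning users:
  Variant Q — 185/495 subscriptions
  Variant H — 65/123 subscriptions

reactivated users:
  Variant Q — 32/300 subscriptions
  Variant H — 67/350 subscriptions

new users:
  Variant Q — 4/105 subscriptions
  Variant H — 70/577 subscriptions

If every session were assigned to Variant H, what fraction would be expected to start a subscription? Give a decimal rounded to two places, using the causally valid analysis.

0.19

Stratifying would compare variants among sessions the variants themselves sorted into user tenure groups — a form of selection on an intermediate. The unconditioned pooled rates give the total causal effect.
So P(outcome | do(Variant H)) is just the pooled rate for Variant H: 202/1050 = 0.192.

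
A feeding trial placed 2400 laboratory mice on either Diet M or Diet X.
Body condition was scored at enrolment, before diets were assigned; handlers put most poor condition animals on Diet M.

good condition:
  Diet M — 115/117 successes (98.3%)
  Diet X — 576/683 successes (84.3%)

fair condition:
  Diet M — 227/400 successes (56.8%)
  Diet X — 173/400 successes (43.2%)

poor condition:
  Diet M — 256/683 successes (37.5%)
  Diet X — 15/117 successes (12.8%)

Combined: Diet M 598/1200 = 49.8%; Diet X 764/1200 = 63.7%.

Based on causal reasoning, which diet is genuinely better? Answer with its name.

Diet M is higher inside every starting body condition stratum but Diet X is higher in aggregate. Whether to stratify depends on how starting body condition relates to the diet.
Nothing the diet does changes starting body condition; the imbalance is an allocation artefact. With starting body condition also predicting the outcome, the pooled figure is confounded, and the within-stratum comparison is the causal one.
Within each level — good condition: 98.3% vs 84.3%; fair condition: 56.8% vs 43.2%; poor condition: 37.5% vs 12.8% — Diet M is higher every time.

Diet M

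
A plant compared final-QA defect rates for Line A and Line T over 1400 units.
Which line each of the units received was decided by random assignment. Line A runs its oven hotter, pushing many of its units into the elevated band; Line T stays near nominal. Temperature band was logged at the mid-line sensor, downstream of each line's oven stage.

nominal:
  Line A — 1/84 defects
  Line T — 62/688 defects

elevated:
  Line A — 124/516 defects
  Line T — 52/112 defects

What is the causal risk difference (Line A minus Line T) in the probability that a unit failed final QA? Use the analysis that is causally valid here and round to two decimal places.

+0.07

Line A is lower inside every in-process temperature band stratum but Line T is lower in aggregate. Whether to stratify depends on how in-process temperature band relates to the line.
The distribution of in-process temperature band is itself part of what the line does — it is an intermediate outcome. Holding it fixed would remove that part of the effect; the total effect is the pooled difference.
The causal difference is the pooled difference: 0.208 − 0.142 = +0.066.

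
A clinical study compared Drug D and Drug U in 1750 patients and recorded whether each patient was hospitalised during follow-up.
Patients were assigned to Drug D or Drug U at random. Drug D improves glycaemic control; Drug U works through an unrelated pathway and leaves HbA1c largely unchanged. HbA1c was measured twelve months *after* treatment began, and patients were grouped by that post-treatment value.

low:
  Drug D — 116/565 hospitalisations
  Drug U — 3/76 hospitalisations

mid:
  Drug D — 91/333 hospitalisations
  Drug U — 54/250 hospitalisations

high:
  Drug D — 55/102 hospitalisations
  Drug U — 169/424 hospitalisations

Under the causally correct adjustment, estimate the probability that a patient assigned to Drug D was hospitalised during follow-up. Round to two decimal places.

The HbA1c-specific comparison favours Drug U throughout, but the pooled figures favour Drug D. The question is whether to condition on HbA1c.
HbA1c here is a post-treatment variable shaped by the drug; conditioning on it would introduce bias rather than remove it. The overall comparison is the causal one.
So P(outcome | do(Drug D)) is just the pooled rate for Drug D: 262/1000 = 0.262.

0.26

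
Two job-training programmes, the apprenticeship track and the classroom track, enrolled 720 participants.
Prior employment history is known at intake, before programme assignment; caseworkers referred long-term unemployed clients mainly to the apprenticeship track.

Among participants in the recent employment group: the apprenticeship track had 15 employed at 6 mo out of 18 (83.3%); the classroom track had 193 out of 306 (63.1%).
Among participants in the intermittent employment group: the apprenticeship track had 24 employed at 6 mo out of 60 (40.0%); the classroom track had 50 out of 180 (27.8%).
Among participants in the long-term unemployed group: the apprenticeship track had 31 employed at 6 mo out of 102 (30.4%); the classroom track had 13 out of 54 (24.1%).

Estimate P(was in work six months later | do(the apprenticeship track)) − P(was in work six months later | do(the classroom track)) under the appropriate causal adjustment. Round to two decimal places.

+0.15

Within every prior employment history level the apprenticeship track has the higher rate, yet pooled the classroom track does — Simpson's reversal.
Prior employment history satisfies the back-door criterion: it is not a descendant of the programme, and it blocks the spurious path from programme to outcome. Adjusting for it (i.e., using the within-prior employment history rates) gives the causal effect.
Adjusting over the population distribution of prior employment history: 0.450·(0.833−0.631) + 0.333·(0.400−0.278) + 0.217·(0.304−0.241) = +0.146.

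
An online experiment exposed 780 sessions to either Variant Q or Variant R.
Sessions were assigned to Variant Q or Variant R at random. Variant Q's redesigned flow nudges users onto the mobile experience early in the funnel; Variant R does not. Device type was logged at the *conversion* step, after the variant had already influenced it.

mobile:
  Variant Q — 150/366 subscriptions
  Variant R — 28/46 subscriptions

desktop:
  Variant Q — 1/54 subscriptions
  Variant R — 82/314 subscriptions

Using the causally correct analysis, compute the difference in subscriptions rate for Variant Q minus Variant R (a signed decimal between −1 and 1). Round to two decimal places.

+0.05

The device type-specific comparison favours Variant R throughout, but the pooled figures favour Variant Q. The question is whether to condition on device type.
Device type lies on the pathway variant → device type → outcome, so adjusting for it blocks the indirect effect. For the total causal effect of variant, use the unadjusted pooled rates.
The causal difference is the pooled difference: 0.360 − 0.306 = +0.054.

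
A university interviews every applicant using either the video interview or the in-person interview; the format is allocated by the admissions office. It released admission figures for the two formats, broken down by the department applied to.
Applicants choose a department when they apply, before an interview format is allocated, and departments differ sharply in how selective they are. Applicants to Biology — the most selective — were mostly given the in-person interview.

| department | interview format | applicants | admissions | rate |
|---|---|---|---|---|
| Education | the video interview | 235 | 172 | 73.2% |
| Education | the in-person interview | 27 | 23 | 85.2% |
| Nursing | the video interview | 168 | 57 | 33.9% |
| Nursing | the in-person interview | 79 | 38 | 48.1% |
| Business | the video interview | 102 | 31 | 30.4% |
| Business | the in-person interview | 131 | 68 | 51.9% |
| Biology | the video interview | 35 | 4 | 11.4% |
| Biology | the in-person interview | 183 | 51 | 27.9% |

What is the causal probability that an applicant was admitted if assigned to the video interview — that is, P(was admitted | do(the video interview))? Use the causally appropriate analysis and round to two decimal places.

0.39

Nothing the interview format does changes department; the imbalance is an allocation artefact. With department also predicting the outcome, the pooled figure is confounded, and the within-stratum comparison is the causal one.
Standardising the video interview to the population department mix: 0.273·172/235 + 0.257·57/168 + 0.243·31/102 + 0.227·4/35 = 0.387.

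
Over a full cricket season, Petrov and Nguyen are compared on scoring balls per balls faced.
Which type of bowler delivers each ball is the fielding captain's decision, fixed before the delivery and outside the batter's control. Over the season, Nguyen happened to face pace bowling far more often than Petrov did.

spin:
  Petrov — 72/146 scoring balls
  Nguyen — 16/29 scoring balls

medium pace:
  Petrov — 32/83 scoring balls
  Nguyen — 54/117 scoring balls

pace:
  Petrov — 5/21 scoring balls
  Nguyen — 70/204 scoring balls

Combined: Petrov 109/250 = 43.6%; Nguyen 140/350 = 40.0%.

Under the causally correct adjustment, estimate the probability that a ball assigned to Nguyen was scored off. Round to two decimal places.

The imbalance in bowling type arose from how balls faced were allocated, not from anything the player did; and bowling type independently affects the outcome. The pooled gap is confounded — condition on bowling type.
Standardising Nguyen to the population bowling type mix: 0.292·16/29 + 0.333·54/117 + 0.375·70/204 = 0.443.

0.44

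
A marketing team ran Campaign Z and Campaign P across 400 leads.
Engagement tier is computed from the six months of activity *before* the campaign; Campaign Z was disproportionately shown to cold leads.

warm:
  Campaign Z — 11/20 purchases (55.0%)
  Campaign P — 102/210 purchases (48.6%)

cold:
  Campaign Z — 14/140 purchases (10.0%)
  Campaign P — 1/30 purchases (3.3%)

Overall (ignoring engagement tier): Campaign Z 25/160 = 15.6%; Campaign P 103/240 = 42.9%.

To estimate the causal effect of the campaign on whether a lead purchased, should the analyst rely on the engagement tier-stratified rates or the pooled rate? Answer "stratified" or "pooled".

stratified

Since engagement tier is a pre-existing factor (not a product of the campaign) and it affects the outcome on its own, it is a confounder. The stratified rates, not the pooled rate, identify the causal effect.
Within each level — warm: 55.0% vs 48.6%; cold: 10.0% vs 3.3% — Campaign Z is higher every time.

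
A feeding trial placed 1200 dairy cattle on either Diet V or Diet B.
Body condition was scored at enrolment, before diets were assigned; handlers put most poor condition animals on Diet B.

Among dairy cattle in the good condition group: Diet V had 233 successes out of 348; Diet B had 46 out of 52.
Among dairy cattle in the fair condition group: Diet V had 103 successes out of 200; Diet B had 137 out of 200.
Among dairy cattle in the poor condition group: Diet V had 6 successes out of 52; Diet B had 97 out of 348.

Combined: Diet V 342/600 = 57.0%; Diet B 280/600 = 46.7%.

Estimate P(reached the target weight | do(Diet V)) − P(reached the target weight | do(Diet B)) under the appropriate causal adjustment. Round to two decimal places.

-0.18

Here starting body condition is a common cause — it drives both which diet a case falls under and the outcome. The crude comparison mixes populations; the stratum-specific rates are the causally relevant ones.
Adjusting over the population distribution of starting body condition: 0.333·(0.670−0.885) + 0.333·(0.515−0.685) + 0.333·(0.115−0.279) = -0.183.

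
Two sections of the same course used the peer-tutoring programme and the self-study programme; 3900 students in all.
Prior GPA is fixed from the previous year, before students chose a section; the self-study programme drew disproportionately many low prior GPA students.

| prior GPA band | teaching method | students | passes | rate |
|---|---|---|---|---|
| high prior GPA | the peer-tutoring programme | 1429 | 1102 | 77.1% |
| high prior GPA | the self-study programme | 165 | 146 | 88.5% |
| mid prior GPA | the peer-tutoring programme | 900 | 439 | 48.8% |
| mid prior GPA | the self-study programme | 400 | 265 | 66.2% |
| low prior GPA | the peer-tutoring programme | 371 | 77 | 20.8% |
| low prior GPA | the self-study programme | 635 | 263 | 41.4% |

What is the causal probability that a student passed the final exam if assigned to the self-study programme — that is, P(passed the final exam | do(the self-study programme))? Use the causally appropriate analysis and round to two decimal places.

the self-study programme is higher inside every prior GPA band stratum but the peer-tutoring programme is higher in aggregate. Whether to stratify depends on how prior GPA band relates to the teaching method.
Since prior GPA band is a pre-existing factor (not a product of the teaching method) and it affects the outcome on its own, it is a confounder. The stratified rates, not the pooled rate, identify the causal effect.
Standardising the self-study programme to the population prior GPA band mix: 0.409·146/165 + 0.333·265/400 + 0.258·263/635 = 0.689.

0.69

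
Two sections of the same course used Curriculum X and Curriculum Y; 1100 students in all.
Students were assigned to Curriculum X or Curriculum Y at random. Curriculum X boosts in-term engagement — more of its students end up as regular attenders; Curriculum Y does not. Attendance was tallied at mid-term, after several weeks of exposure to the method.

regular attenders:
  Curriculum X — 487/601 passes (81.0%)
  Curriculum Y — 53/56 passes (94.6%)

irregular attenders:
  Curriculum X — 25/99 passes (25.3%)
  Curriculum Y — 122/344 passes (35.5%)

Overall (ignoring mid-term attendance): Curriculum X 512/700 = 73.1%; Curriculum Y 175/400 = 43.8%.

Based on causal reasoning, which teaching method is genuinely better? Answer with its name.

Curriculum X

Because the teaching method influences mid-term attendance, mid-term attendance is a post-treatment mediator, not a confounder. Stratifying on it would bias the estimate; the causal effect is the crude pooled difference.
Pooled: Curriculum X 73.1% vs Curriculum Y 43.8%; Curriculum X is higher overall.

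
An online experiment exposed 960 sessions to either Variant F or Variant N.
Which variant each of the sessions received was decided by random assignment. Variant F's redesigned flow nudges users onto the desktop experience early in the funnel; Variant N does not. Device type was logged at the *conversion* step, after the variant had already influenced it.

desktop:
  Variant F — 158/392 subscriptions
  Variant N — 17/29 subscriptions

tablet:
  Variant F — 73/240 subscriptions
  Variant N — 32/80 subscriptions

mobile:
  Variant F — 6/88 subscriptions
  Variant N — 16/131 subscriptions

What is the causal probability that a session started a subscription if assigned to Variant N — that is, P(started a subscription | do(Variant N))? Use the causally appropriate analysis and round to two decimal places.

0.27

The device type-specific comparison favours Variant N throughout, but the pooled figures favour Variant F. The question is whether to condition on device type.
Device type is recorded after the variant and is itself shifted by it — it sits on the causal path from variant to outcome. Conditioning on a mediator would strip out part of the effect we want; the pooled comparison gives the total causal effect.
So P(outcome | do(Variant N)) is just the pooled rate for Variant N: 65/240 = 0.271.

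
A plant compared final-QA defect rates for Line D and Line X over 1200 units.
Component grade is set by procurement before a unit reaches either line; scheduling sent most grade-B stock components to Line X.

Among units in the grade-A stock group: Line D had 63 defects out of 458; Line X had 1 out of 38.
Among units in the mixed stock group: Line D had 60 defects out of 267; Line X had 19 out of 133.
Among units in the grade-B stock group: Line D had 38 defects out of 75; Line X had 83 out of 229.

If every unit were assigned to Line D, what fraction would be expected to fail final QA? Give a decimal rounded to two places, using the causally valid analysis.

0.26

Component grade differs across lines for reasons unrelated to any effect of the line itself, and it separately predicts the outcome — a classic confounder. We must compare within component grade levels.
Standardising Line D to the population component grade mix: 0.413·63/458 + 0.333·60/267 + 0.253·38/75 = 0.260.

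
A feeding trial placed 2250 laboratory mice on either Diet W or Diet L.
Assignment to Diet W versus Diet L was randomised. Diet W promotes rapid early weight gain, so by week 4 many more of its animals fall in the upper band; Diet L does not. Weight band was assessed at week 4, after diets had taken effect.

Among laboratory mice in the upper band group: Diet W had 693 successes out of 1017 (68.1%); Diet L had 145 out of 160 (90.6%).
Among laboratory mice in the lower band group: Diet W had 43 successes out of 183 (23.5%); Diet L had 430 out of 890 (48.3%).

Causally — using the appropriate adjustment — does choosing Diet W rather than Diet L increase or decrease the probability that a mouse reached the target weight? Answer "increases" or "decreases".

Within every week-4 weight band level Diet L has the higher rate, yet pooled Diet W does — Simpson's reversal.
Because the diet influences week-4 weight band, week-4 weight band is a post-treatment mediator, not a confounder. Stratifying on it would bias the estimate; the causal effect is the crude pooled difference.
Pooled: Diet W 61.3% vs Diet L 54.8%; Diet W is higher overall.

increases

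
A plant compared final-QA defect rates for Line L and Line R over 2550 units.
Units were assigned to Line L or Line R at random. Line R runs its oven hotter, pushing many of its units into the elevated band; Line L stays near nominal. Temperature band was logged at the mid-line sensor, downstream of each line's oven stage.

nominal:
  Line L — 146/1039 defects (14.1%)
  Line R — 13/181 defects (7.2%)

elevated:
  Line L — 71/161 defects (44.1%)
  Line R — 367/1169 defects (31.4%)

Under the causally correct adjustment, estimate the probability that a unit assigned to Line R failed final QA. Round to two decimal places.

Line R is lower inside every in-process temperature band stratum but Line L is lower in aggregate. Whether to stratify depends on how in-process temperature band relates to the line.
Because the line influences in-process temperature band, in-process temperature band is a post-treatment mediator, not a confounder. Stratifying on it would bias the estimate; the causal effect is the crude pooled difference.
So P(outcome | do(Line R)) is just the pooled rate for Line R: 380/1350 = 0.281.

0.28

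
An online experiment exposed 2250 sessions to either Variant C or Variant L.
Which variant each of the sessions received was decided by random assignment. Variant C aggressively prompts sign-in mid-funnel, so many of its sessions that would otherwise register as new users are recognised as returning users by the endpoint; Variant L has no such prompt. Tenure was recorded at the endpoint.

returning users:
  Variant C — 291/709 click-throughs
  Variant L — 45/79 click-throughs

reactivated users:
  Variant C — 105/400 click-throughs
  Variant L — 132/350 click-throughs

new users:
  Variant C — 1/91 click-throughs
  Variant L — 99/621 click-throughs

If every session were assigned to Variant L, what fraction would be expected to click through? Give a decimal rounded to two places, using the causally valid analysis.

0.26

User tenure lies on the pathway variant → user tenure → outcome, so adjusting for it blocks the indirect effect. For the total causal effect of variant, use the unadjusted pooled rates.
So P(outcome | do(Variant L)) is just the pooled rate for Variant L: 276/1050 = 0.263.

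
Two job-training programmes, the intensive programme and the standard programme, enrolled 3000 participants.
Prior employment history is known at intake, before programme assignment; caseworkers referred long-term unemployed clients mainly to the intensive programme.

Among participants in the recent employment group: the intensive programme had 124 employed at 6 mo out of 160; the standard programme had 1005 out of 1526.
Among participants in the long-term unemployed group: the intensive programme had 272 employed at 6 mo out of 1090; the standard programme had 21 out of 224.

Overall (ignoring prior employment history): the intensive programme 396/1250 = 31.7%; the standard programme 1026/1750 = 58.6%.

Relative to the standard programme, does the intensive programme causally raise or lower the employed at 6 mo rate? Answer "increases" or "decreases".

increases

the intensive programme is higher inside every prior employment history stratum but the standard programme is higher in aggregate. Whether to stratify depends on how prior employment history relates to the programme.
Nothing the programme does changes prior employment history; the imbalance is an allocation artefact. With prior employment history also predicting the outcome, the pooled figure is confounded, and the within-stratum comparison is the causal one.
Within each level — recent employment: 77.5% vs 65.9%; long-term unemployed: 25.0% vs 9.4% — the intensive programme is higher every time.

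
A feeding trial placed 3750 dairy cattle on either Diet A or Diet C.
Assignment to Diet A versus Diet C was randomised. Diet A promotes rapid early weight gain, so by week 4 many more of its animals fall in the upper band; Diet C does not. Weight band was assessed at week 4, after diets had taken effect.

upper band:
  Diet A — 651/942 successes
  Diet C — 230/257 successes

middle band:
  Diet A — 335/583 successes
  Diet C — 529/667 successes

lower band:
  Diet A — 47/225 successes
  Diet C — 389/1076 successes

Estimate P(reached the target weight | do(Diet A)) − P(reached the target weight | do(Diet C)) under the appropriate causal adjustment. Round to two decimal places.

+0.02

Within every week-4 weight band level Diet C has the higher rate, yet pooled Diet A does — Simpson's reversal.
Week-4 weight band is downstream of the diet. One should not condition on a consequence of treatment, so the overall rates are the right comparison.
The causal difference is the pooled difference: 0.590 − 0.574 = +0.016.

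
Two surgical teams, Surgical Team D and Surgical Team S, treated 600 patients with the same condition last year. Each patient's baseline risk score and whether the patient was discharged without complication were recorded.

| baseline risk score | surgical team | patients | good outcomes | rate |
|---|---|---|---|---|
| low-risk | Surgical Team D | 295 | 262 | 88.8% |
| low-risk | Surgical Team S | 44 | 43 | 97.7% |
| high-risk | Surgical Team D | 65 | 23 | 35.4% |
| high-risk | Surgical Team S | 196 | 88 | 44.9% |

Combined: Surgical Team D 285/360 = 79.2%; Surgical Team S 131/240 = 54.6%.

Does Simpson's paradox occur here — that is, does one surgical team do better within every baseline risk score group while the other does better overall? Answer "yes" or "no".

yes

Within each baseline risk score level (low-risk 88.8% vs 97.7%; high-risk 35.4% vs 44.9%), Surgical Team S has the higher rate every time. Pooled: 79.2% vs 54.6% — Surgical Team D has the higher rate overall. The two comparisons disagree.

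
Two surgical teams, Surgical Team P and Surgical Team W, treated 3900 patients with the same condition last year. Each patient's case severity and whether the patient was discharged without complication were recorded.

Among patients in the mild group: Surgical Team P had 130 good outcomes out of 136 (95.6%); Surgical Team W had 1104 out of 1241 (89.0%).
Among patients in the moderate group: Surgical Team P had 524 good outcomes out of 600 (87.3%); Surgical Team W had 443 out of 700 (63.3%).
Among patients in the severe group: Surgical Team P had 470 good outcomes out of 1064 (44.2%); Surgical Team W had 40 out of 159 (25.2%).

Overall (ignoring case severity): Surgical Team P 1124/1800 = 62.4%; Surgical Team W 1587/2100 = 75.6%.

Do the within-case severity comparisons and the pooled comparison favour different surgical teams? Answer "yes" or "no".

Within each case severity level (mild 95.6% vs 89.0%; moderate 87.3% vs 63.3%; severe 44.2% vs 25.2%), Surgical Team P has the higher rate every time. Pooled: 62.4% vs 75.6% — Surgical Team W has the higher rate overall. The two comparisons disagree.

yes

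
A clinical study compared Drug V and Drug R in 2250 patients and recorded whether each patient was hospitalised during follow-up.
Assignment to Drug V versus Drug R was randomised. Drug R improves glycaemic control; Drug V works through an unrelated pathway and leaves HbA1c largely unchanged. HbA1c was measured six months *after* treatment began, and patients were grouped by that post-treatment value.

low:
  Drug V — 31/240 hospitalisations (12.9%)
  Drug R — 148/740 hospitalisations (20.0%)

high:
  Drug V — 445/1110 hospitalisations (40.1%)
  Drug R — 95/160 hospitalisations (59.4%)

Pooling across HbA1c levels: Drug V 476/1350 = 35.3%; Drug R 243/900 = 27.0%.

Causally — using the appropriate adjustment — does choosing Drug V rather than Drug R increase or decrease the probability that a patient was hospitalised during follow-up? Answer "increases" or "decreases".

Drug V is lower inside every HbA1c stratum but Drug R is lower in aggregate. Whether to stratify depends on how HbA1c relates to the drug.
HbA1c is downstream of the drug. One should not condition on a consequence of treatment, so the overall rates are the right comparison.
Pooled: Drug V 35.3% vs Drug R 27.0%; Drug R is lower overall.

increases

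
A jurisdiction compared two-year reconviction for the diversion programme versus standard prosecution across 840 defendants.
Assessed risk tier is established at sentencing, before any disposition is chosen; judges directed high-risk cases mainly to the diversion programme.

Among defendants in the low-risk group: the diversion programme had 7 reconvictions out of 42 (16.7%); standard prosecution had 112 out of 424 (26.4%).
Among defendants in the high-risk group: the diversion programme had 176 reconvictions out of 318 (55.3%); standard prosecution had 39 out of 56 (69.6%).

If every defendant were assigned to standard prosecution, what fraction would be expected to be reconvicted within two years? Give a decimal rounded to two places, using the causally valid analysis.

the diversion programme is lower inside every assessed risk tier stratum but standard prosecution is lower in aggregate. Whether to stratify depends on how assessed risk tier relates to the disposition.
Since assessed risk tier is a pre-existing factor (not a product of the disposition) and it affects the outcome on its own, it is a confounder. The stratified rates, not the pooled rate, identify the causal effect.
Standardising standard prosecution to the population assessed risk tier mix: 0.555·112/424 + 0.445·39/56 = 0.457.

0.46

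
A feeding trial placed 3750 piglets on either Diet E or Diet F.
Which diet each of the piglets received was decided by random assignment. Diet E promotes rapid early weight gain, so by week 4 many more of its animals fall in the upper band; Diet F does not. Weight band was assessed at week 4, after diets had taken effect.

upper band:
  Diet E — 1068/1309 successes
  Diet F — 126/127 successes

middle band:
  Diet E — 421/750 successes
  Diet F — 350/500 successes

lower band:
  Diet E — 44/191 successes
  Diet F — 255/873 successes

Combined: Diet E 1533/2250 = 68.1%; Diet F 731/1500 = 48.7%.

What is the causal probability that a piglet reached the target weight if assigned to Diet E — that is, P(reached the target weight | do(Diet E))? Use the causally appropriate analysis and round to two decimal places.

0.68

Stratifying would compare diets among piglets the diets themselves sorted into week-4 weight band groups — a form of selection on an intermediate. The unconditioned pooled rates give the total causal effect.
So P(outcome | do(Diet E)) is just the pooled rate for Diet E: 1533/2250 = 0.681.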